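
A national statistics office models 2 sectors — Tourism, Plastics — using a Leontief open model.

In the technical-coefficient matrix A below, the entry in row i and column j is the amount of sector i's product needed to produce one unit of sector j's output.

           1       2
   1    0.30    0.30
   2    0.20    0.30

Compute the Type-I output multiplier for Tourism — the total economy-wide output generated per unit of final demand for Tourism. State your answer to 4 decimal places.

I − A =
  [   0.70    -0.30]
  [  -0.20     0.70]
det(I−A) = (0.70)(0.70) − (-0.30)(-0.20) = 0.4300
adj(I−A) = [[0.70, 0.30], [0.20, 0.70]]
(I − A)⁻¹ = adj(I−A) / det(I−A) ≈
  [   1.62791     0.69767]
  [   0.46512     1.62791]
The output multiplier for sector j is the column-j sum of the Leontief inverse (I − A)⁻¹ = adj(I−A) / det(I−A).
Column 1 of adj(I−A): (0.70, 0.20); det(I−A) = 0.4300.
m_1 = (0.70 + 0.20) / 0.4300 = 0.90 / 0.4300 ≈ 2.0930.

m_1 = 2.0930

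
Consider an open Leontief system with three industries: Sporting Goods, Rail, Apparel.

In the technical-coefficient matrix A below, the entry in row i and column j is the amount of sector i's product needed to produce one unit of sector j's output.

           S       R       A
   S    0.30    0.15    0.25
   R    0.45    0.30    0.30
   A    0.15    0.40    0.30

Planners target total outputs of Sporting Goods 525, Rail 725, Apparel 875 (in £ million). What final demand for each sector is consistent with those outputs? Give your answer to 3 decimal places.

d_S = 40.000, d_R = 8.750, d_A = 243.750

I − A =
  [   0.70    -0.15    -0.25]
  [  -0.45     0.70    -0.30]
  [  -0.15    -0.40     0.70]
d = (I − A) x:
  d_S = (+0.70)·525 + (-0.15)·725 + (-0.25)·875 = 40.000
  d_R = (-0.45)·525 + (+0.70)·725 + (-0.30)·875 = 8.750
  d_A = (-0.15)·525 + (-0.40)·725 + (+0.70)·875 = 243.750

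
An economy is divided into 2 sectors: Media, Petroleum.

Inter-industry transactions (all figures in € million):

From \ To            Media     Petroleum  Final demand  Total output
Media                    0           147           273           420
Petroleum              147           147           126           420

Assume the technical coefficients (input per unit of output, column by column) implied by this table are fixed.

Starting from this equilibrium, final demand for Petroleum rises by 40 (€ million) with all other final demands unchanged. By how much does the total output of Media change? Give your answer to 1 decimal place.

Technical coefficients a_ij = z_ij / X_j:
  a_MM = 0/420 = 0.00, a_PM = 147/420 = 0.35
  a_MP = 147/420 = 0.35, a_PP = 147/420 = 0.35
I − A =
  [   1.00    -0.35]
  [  -0.35     0.65]
det(I−A) = (1.00)(0.65) − (-0.35)(-0.35) = 0.5275
adj(I−A) = [[0.65, 0.35], [0.35, 1.00]]
(I − A)⁻¹ = adj(I−A) / det(I−A) ≈
  [   1.2322     0.6635]
  [   0.6635     1.8957]
Δx = (I − A)⁻¹ Δd with Δd having +40 in the Petroleum component and 0 elsewhere.
So Δx_M = L_MP · (+40), where L_MP = adj(I−A)_MP / det(I−A) = 0.35 / 0.5275.
Δx_M = 0.35 × (+40) / 0.5275 = 14.00 / 0.5275 ≈ 26.5.

Δx_M = 26.5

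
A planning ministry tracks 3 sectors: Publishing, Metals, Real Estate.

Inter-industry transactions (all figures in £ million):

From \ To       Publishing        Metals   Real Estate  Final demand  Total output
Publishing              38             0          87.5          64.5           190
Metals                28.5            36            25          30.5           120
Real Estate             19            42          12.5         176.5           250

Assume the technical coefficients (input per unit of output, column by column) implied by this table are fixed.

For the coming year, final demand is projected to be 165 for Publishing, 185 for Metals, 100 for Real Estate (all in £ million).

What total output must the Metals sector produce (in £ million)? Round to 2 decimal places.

Technical coefficients a_ij = z_ij / X_j:
  a_PP = 38/190 = 0.20, a_MP = 28.5/190 = 0.15, a_RP = 19/190 = 0.10
  a_PM = 0/120 = 0.00, a_MM = 36/120 = 0.30, a_RM = 42/120 = 0.35
  a_PR = 87.5/250 = 0.35, a_MR = 25/250 = 0.10, a_RR = 12.5/250 = 0.05
I − A =
  [   0.80     0.00    -0.35]
  [  -0.15     0.70    -0.10]
  [  -0.10    -0.35     0.95]
Cofactors of I−A, C_ij = (−1)^(i+j)·(minor ij) (rows/columns in the sector order above):
  C_11 = (0.70)(0.95) − (-0.10)(-0.35) = 0.6300
  C_12 = −[(-0.15)(0.95) − (-0.10)(-0.10)] = 0.1525
  C_13 = (-0.15)(-0.35) − (0.70)(-0.10) = 0.1225
  C_21 = −[(0.00)(0.95) − (-0.35)(-0.35)] = 0.1225
  C_22 = (0.80)(0.95) − (-0.35)(-0.10) = 0.7250
  C_23 = −[(0.80)(-0.35) − (0.00)(-0.10)] = 0.2800
  C_31 = (0.00)(-0.10) − (-0.35)(0.70) = 0.2450
  C_32 = −[(0.80)(-0.10) − (-0.35)(-0.15)] = 0.1325
  C_33 = (0.80)(0.70) − (0.00)(-0.15) = 0.5600
det(I−A) = Σ_j (I−A)_1j·C_1j = (0.80)(0.6300) + (0.00)(0.1525) + (-0.35)(0.1225) = 0.461125
adj(I−A) = Cᵀ =
  [ 0.6300   0.1225   0.2450]
  [ 0.1525   0.7250   0.1325]
  [ 0.1225   0.2800   0.5600]
(I − A)⁻¹ = adj(I−A) / det(I−A) ≈
  [   1.3662     0.2657     0.5313]
  [   0.3307     1.5722     0.2873]
  [   0.2657     0.6072     1.2144]
x = (I − A)⁻¹ d = adj(I−A)·d / det(I−A), with det(I−A) = 0.461125:
  x_P = (0.6300·165 + 0.1225·185 + 0.2450·100) / 0.461125 = 151.1125 / 0.461125 ≈ 327.70
  x_M = (0.1525·165 + 0.7250·185 + 0.1325·100) / 0.461125 = 172.5375 / 0.461125 ≈ 374.17
  x_R = (0.1225·165 + 0.2800·185 + 0.5600·100) / 0.461125 = 128.0125 / 0.461125 ≈ 277.61

x_M = 374.17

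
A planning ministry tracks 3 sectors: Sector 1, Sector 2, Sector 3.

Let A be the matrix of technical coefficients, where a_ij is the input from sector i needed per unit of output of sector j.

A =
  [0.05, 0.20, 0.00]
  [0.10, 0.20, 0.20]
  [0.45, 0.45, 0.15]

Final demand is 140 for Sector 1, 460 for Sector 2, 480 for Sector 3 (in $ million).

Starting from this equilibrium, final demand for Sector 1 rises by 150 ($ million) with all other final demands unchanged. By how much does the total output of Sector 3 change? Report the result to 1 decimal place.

Δx_3 = 115.6

I − A =
  [   0.95    -0.20     0.00]
  [  -0.10     0.80    -0.20]
  [  -0.45    -0.45     0.85]
Cofactors of I−A, C_ij = (−1)^(i+j)·(minor ij) (rows/columns in the sector order above):
  C_11 = (0.80)(0.85) − (-0.20)(-0.45) = 0.5900
  C_12 = −[(-0.10)(0.85) − (-0.20)(-0.45)] = 0.1750
  C_13 = (-0.10)(-0.45) − (0.80)(-0.45) = 0.4050
  C_21 = −[(-0.20)(0.85) − (0.00)(-0.45)] = 0.1700
  C_22 = (0.95)(0.85) − (0.00)(-0.45) = 0.8075
  C_23 = −[(0.95)(-0.45) − (-0.20)(-0.45)] = 0.5175
  C_31 = (-0.20)(-0.20) − (0.00)(0.80) = 0.0400
  C_32 = −[(0.95)(-0.20) − (0.00)(-0.10)] = 0.1900
  C_33 = (0.95)(0.80) − (-0.20)(-0.10) = 0.7400
det(I−A) = Σ_j (I−A)_1j·C_1j = (0.95)(0.5900) + (-0.20)(0.1750) + (0.00)(0.4050) = 0.5255
adj(I−A) = Cᵀ =
  [ 0.5900   0.1700   0.0400]
  [ 0.1750   0.8075   0.1900]
  [ 0.4050   0.5175   0.7400]
(I − A)⁻¹ = adj(I−A) / det(I−A) ≈
  [   1.1227     0.3235     0.0761]
  [   0.3330     1.5366     0.3616]
  [   0.7707     0.9848     1.4082]
Δx = (I − A)⁻¹ Δd with Δd having +150 in the Sector 1 component and 0 elsewhere.
So Δx_3 = L_31 · (+150), where L_31 = adj(I−A)_31 / det(I−A) = 0.4050 / 0.5255.
Δx_3 = 0.4050 × (+150) / 0.5255 = 60.75 / 0.5255 ≈ 115.6.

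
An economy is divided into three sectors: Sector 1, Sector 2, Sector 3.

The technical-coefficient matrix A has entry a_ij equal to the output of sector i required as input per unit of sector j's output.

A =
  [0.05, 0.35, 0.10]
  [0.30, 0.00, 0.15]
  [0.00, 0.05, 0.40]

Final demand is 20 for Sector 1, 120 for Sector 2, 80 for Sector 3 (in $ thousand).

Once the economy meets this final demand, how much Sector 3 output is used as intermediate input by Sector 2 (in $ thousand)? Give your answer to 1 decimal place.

z_32 = 8.6

I − A =
  [   0.95    -0.35    -0.10]
  [  -0.30     1.00    -0.15]
  [   0.00    -0.05     0.60]
Cofactors of I−A, C_ij = (−1)^(i+j)·(minor ij) (rows/columns in the sector order above):
  C_11 = (1.00)(0.60) − (-0.15)(-0.05) = 0.5925
  C_12 = −[(-0.30)(0.60) − (-0.15)(0.00)] = 0.1800
  C_13 = (-0.30)(-0.05) − (1.00)(0.00) = 0.0150
  C_21 = −[(-0.35)(0.60) − (-0.10)(-0.05)] = 0.2150
  C_22 = (0.95)(0.60) − (-0.10)(0.00) = 0.5700
  C_23 = −[(0.95)(-0.05) − (-0.35)(0.00)] = 0.0475
  C_31 = (-0.35)(-0.15) − (-0.10)(1.00) = 0.1525
  C_32 = −[(0.95)(-0.15) − (-0.10)(-0.30)] = 0.1725
  C_33 = (0.95)(1.00) − (-0.35)(-0.30) = 0.8450
det(I−A) = Σ_j (I−A)_1j·C_1j = (0.95)(0.5925) + (-0.35)(0.1800) + (-0.10)(0.0150) = 0.498375
adj(I−A) = Cᵀ =
  [ 0.5925   0.2150   0.1525]
  [ 0.1800   0.5700   0.1725]
  [ 0.0150   0.0475   0.8450]
(I − A)⁻¹ = adj(I−A) / det(I−A) ≈
  [   1.1889     0.4314     0.3060]
  [   0.3612     1.1437     0.3461]
  [   0.0301     0.0953     1.6955]
First solve x = (I − A)⁻¹ d = adj(I−A)·d / det(I−A); in particular x_2 = (0.1800·20 + 0.5700·120 + 0.1725·80) / 0.498375 = 85.80 / 0.498375 ≈ 172.160.
Intermediate flow from 3 to 2: z_32 = a_32 · x_2 = 0.05 × 85.80 / 0.498375 = 4.29 / 0.498375 ≈ 8.6.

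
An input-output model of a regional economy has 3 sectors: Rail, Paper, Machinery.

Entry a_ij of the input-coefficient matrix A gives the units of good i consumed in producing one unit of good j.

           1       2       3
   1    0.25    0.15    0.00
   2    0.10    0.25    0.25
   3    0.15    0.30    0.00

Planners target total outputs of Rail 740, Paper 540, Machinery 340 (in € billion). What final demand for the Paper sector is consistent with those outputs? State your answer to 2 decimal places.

d_2 = 246.00

I − A =
  [   0.75    -0.15     0.00]
  [  -0.10     0.75    -0.25]
  [  -0.15    -0.30     1.00]
d = (I − A) x:
  d_1 = (+0.75)·740 + (-0.15)·540 + (+0.00)·340 = 474.00
  d_2 = (-0.10)·740 + (+0.75)·540 + (-0.25)·340 = 246.00
  d_3 = (-0.15)·740 + (-0.30)·540 + (+1.00)·340 = 67.00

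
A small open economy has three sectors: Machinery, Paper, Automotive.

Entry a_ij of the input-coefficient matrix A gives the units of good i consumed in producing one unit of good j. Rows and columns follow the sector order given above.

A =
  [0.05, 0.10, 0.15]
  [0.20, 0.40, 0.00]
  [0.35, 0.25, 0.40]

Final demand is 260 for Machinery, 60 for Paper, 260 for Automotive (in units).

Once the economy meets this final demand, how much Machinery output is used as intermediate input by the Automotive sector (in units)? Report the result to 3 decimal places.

I − A =
  [   0.95    -0.10    -0.15]
  [  -0.20     0.60     0.00]
  [  -0.35    -0.25     0.60]
Cofactors of I−A, C_ij = (−1)^(i+j)·(minor ij) (rows/columns in the sector order above):
  C_11 = (0.60)(0.60) − (0.00)(-0.25) = 0.3600
  C_12 = −[(-0.20)(0.60) − (0.00)(-0.35)] = 0.1200
  C_13 = (-0.20)(-0.25) − (0.60)(-0.35) = 0.2600
  C_21 = −[(-0.10)(0.60) − (-0.15)(-0.25)] = 0.0975
  C_22 = (0.95)(0.60) − (-0.15)(-0.35) = 0.5175
  C_23 = −[(0.95)(-0.25) − (-0.10)(-0.35)] = 0.2725
  C_31 = (-0.10)(0.00) − (-0.15)(0.60) = 0.0900
  C_32 = −[(0.95)(0.00) − (-0.15)(-0.20)] = 0.0300
  C_33 = (0.95)(0.60) − (-0.10)(-0.20) = 0.5500
det(I−A) = Σ_j (I−A)_1j·C_1j = (0.95)(0.3600) + (-0.10)(0.1200) + (-0.15)(0.2600) = 0.2910
adj(I−A) = Cᵀ =
  [ 0.3600   0.0975   0.0900]
  [ 0.1200   0.5175   0.0300]
  [ 0.2600   0.2725   0.5500]
(I − A)⁻¹ = adj(I−A) / det(I−A) ≈
  [   1.2371     0.3351     0.3093]
  [   0.4124     1.7784     0.1031]
  [   0.8935     0.9364     1.8900]
First solve x = (I − A)⁻¹ d = adj(I−A)·d / det(I−A); in particular x_A = (0.2600·260 + 0.2725·60 + 0.5500·260) / 0.2910 = 226.95 / 0.2910 ≈ 779.89691.
Intermediate flow from M to A: z_MA = a_MA · x_A = 0.15 × 226.95 / 0.2910 = 34.0425 / 0.2910 ≈ 116.985.

z_MA = 116.985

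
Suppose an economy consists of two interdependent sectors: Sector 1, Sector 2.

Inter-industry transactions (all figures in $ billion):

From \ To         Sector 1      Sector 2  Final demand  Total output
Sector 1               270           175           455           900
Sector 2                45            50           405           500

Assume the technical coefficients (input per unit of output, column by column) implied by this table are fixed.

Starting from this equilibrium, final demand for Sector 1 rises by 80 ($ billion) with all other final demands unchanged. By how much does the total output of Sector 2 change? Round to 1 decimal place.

Technical coefficients a_ij = z_ij / X_j:
  a_11 = 270/900 = 0.30, a_21 = 45/900 = 0.05
  a_12 = 175/500 = 0.35, a_22 = 50/500 = 0.10
I − A =
  [   0.70    -0.35]
  [  -0.05     0.90]
det(I−A) = (0.70)(0.90) − (-0.35)(-0.05) = 0.6125
adj(I−A) = [[0.90, 0.35], [0.05, 0.70]]
(I − A)⁻¹ = adj(I−A) / det(I−A) ≈
  [   1.4694     0.5714]
  [   0.0816     1.1429]
Δx = (I − A)⁻¹ Δd with Δd having +80 in the Sector 1 component and 0 elsewhere.
So Δx_2 = L_21 · (+80), where L_21 = adj(I−A)_21 / det(I−A) = 0.05 / 0.6125.
Δx_2 = 0.05 × (+80) / 0.6125 = 4.00 / 0.6125 ≈ 6.5.

Δx_2 = 6.5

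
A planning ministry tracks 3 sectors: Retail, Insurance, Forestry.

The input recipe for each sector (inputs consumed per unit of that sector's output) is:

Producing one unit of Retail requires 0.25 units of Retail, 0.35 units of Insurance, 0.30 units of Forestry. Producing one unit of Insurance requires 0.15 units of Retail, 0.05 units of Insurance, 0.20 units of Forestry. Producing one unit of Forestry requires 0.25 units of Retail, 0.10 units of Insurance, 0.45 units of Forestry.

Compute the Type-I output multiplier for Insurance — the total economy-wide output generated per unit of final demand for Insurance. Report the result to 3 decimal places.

I − A =
  [   0.75    -0.15    -0.25]
  [  -0.35     0.95    -0.10]
  [  -0.30    -0.20     0.55]
Cofactors of I−A, C_ij = (−1)^(i+j)·(minor ij) (rows/columns in the sector order above):
  C_11 = (0.95)(0.55) − (-0.10)(-0.20) = 0.5025
  C_12 = −[(-0.35)(0.55) − (-0.10)(-0.30)] = 0.2225
  C_13 = (-0.35)(-0.20) − (0.95)(-0.30) = 0.3550
  C_21 = −[(-0.15)(0.55) − (-0.25)(-0.20)] = 0.1325
  C_22 = (0.75)(0.55) − (-0.25)(-0.30) = 0.3375
  C_23 = −[(0.75)(-0.20) − (-0.15)(-0.30)] = 0.1950
  C_31 = (-0.15)(-0.10) − (-0.25)(0.95) = 0.2525
  C_32 = −[(0.75)(-0.10) − (-0.25)(-0.35)] = 0.1625
  C_33 = (0.75)(0.95) − (-0.15)(-0.35) = 0.6600
det(I−A) = Σ_j (I−A)_1j·C_1j = (0.75)(0.5025) + (-0.15)(0.2225) + (-0.25)(0.3550) = 0.25475
adj(I−A) = Cᵀ =
  [ 0.5025   0.1325   0.2525]
  [ 0.2225   0.3375   0.1625]
  [ 0.3550   0.1950   0.6600]
(I − A)⁻¹ = adj(I−A) / det(I−A) ≈
  [   1.9725     0.5201     0.9912]
  [   0.8734     1.3248     0.6379]
  [   1.3935     0.7655     2.5908]
The output multiplier for sector j is the column-j sum of the Leontief inverse (I − A)⁻¹ = adj(I−A) / det(I−A).
Column 2 of adj(I−A): (0.1325, 0.3375, 0.1950); det(I−A) = 0.25475.
m_2 = (0.1325 + 0.3375 + 0.1950) / 0.25475 = 0.665 / 0.25475 ≈ 2.610.

m_2 = 2.610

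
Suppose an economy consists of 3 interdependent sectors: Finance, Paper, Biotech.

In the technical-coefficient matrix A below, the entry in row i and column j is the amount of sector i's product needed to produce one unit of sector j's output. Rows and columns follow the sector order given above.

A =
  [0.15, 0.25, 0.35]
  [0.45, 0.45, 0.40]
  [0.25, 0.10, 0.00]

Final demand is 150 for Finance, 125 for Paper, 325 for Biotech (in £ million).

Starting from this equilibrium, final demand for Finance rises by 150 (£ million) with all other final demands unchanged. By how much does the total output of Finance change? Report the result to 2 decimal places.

I − A =
  [   0.85    -0.25    -0.35]
  [  -0.45     0.55    -0.40]
  [  -0.25    -0.10     1.00]
Cofactors of I−A, C_ij = (−1)^(i+j)·(minor ij) (rows/columns in the sector order above):
  C_11 = (0.55)(1.00) − (-0.40)(-0.10) = 0.5100
  C_12 = −[(-0.45)(1.00) − (-0.40)(-0.25)] = 0.5500
  C_13 = (-0.45)(-0.10) − (0.55)(-0.25) = 0.1825
  C_21 = −[(-0.25)(1.00) − (-0.35)(-0.10)] = 0.2850
  C_22 = (0.85)(1.00) − (-0.35)(-0.25) = 0.7625
  C_23 = −[(0.85)(-0.10) − (-0.25)(-0.25)] = 0.1475
  C_31 = (-0.25)(-0.40) − (-0.35)(0.55) = 0.2925
  C_32 = −[(0.85)(-0.40) − (-0.35)(-0.45)] = 0.4975
  C_33 = (0.85)(0.55) − (-0.25)(-0.45) = 0.3550
det(I−A) = Σ_j (I−A)_1j·C_1j = (0.85)(0.5100) + (-0.25)(0.5500) + (-0.35)(0.1825) = 0.232125
adj(I−A) = Cᵀ =
  [ 0.5100   0.2850   0.2925]
  [ 0.5500   0.7625   0.4975]
  [ 0.1825   0.1475   0.3550]
(I − A)⁻¹ = adj(I−A) / det(I−A) ≈
  [   2.1971     1.2278     1.2601]
  [   2.3694     3.2849     2.1432]
  [   0.7862     0.6354     1.5293]
Δx = (I − A)⁻¹ Δd with Δd having +150 in the Finance component and 0 elsewhere.
So Δx_1 = L_11 · (+150), where L_11 = adj(I−A)_11 / det(I−A) = 0.5100 / 0.232125.
Δx_1 = 0.5100 × (+150) / 0.232125 = 76.50 / 0.232125 ≈ 329.56.

Δx_1 = 329.56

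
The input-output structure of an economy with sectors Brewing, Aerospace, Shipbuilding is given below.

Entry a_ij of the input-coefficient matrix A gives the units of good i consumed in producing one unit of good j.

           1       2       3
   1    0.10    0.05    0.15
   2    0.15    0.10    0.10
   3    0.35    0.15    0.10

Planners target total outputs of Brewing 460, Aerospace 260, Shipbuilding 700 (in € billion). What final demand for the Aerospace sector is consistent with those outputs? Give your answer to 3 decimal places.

I − A =
  [   0.90    -0.05    -0.15]
  [  -0.15     0.90    -0.10]
  [  -0.35    -0.15     0.90]
d = (I − A) x:
  d_1 = (+0.90)·460 + (-0.05)·260 + (-0.15)·700 = 296.000
  d_2 = (-0.15)·460 + (+0.90)·260 + (-0.10)·700 = 95.000
  d_3 = (-0.35)·460 + (-0.15)·260 + (+0.90)·700 = 430.000

d_2 = 95.000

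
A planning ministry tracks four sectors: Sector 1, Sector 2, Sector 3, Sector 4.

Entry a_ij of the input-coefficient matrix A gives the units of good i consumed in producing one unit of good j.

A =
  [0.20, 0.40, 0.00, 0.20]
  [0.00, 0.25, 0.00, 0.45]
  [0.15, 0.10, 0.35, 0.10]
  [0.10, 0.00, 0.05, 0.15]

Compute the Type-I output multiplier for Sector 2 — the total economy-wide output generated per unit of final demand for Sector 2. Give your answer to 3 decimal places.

I − A =
  [   0.80    -0.40     0.00    -0.20]
  [   0.00     0.75     0.00    -0.45]
  [  -0.15    -0.10     0.65    -0.10]
  [  -0.10     0.00    -0.05     0.85]
Compute the cofactors C_ij = (−1)^(i+j)·(3×3 minor ij) of I−A; the adjugate is their transpose:
adj(I−A) = Cᵀ =
  [ 0.408375   0.220000   0.016500   0.214500]
  [ 0.032625   0.423500   0.018000   0.234000]
  [ 0.107625   0.121000   0.477000   0.145500]
  [ 0.054375   0.033000   0.030000   0.390000]
det(I−A) = Σ_j (I−A)_1j·C_1j = (0.80)(0.408375) + (-0.40)(0.032625) + (0.00)(0.107625) + (-0.20)(0.054375) = 0.302775
(I − A)⁻¹ = adj(I−A) / det(I−A) ≈
  [   1.3488     0.7266     0.0545     0.7084]
  [   0.1078     1.3987     0.0595     0.7729]
  [   0.3555     0.3996     1.5754     0.4806]
  [   0.1796     0.1090     0.0991     1.2881]
The output multiplier for sector j is the column-j sum of the Leontief inverse (I − A)⁻¹ = adj(I−A) / det(I−A).
Column 2 of adj(I−A): (0.220000, 0.423500, 0.121000, 0.033000); det(I−A) = 0.302775.
m_2 = (0.220000 + 0.423500 + 0.121000 + 0.033000) / 0.302775 = 0.7975 / 0.302775 ≈ 2.634.

m_2 = 2.634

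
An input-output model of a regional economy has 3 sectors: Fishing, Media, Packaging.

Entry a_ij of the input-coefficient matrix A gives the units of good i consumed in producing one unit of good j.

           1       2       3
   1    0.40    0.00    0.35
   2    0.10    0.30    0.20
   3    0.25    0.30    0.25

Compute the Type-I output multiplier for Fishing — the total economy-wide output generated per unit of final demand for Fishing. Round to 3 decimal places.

m_1 = 3.836

I − A =
  [   0.60     0.00    -0.35]
  [  -0.10     0.70    -0.20]
  [  -0.25    -0.30     0.75]
Cofactors of I−A, C_ij = (−1)^(i+j)·(minor ij) (rows/columns in the sector order above):
  C_11 = (0.70)(0.75) − (-0.20)(-0.30) = 0.4650
  C_12 = −[(-0.10)(0.75) − (-0.20)(-0.25)] = 0.1250
  C_13 = (-0.10)(-0.30) − (0.70)(-0.25) = 0.2050
  C_21 = −[(0.00)(0.75) − (-0.35)(-0.30)] = 0.1050
  C_22 = (0.60)(0.75) − (-0.35)(-0.25) = 0.3625
  C_23 = −[(0.60)(-0.30) − (0.00)(-0.25)] = 0.1800
  C_31 = (0.00)(-0.20) − (-0.35)(0.70) = 0.2450
  C_32 = −[(0.60)(-0.20) − (-0.35)(-0.10)] = 0.1550
  C_33 = (0.60)(0.70) − (0.00)(-0.10) = 0.4200
det(I−A) = Σ_j (I−A)_1j·C_1j = (0.60)(0.4650) + (0.00)(0.1250) + (-0.35)(0.2050) = 0.20725
adj(I−A) = Cᵀ =
  [ 0.4650   0.1050   0.2450]
  [ 0.1250   0.3625   0.1550]
  [ 0.2050   0.1800   0.4200]
(I − A)⁻¹ = adj(I−A) / det(I−A) ≈
  [   2.2437     0.5066     1.1821]
  [   0.6031     1.7491     0.7479]
  [   0.9891     0.8685     2.0265]
The output multiplier for sector j is the column-j sum of the Leontief inverse (I − A)⁻¹ = adj(I−A) / det(I−A).
Column 1 of adj(I−A): (0.4650, 0.1250, 0.2050); det(I−A) = 0.20725.
m_1 = (0.4650 + 0.1250 + 0.2050) / 0.20725 = 0.795 / 0.20725 ≈ 3.836.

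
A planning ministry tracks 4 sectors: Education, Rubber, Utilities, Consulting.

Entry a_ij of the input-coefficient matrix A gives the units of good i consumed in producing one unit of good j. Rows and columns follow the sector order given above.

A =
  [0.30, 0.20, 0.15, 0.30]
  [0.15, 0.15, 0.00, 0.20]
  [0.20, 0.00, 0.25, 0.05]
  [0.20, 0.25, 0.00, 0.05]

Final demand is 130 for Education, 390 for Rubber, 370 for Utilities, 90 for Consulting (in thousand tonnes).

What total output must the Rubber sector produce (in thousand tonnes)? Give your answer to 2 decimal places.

I − A =
  [   0.70    -0.20    -0.15    -0.30]
  [  -0.15     0.85     0.00    -0.20]
  [  -0.20     0.00     0.75    -0.05]
  [  -0.20    -0.25     0.00     0.95]
Compute the cofactors C_ij = (−1)^(i+j)·(3×3 minor ij) of I−A; the adjugate is their transpose:
adj(I−A) = Cᵀ =
  [ 0.568125   0.200625   0.113625   0.227625]
  [ 0.136875   0.423750   0.027375   0.133875]
  [ 0.161875   0.063750   0.431500   0.087250]
  [ 0.155625   0.153750   0.031125   0.398250]
det(I−A) = Σ_j (I−A)_1j·C_1j = (0.70)(0.568125) + (-0.20)(0.136875) + (-0.15)(0.161875) + (-0.30)(0.155625) = 0.29934375
(I − A)⁻¹ = adj(I−A) / det(I−A) ≈
  [   1.8979     0.6702     0.3796     0.7604]
  [   0.4573     1.4156     0.0915     0.4472]
  [   0.5408     0.2130     1.4415     0.2915]
  [   0.5199     0.5136     0.1040     1.3304]
x = (I − A)⁻¹ d = adj(I−A)·d / det(I−A), with det(I−A) = 0.29934375:
  x_E = (0.568125·130 + 0.200625·390 + 0.113625·370 + 0.227625·90) / 0.29934375 = 214.6275 / 0.29934375 ≈ 716.99
  x_R = (0.136875·130 + 0.423750·390 + 0.027375·370 + 0.133875·90) / 0.29934375 = 205.23375 / 0.29934375 ≈ 685.61
  x_U = (0.161875·130 + 0.063750·390 + 0.431500·370 + 0.087250·90) / 0.29934375 = 213.41375 / 0.29934375 ≈ 712.94
  x_C = (0.155625·130 + 0.153750·390 + 0.031125·370 + 0.398250·90) / 0.29934375 = 127.5525 / 0.29934375 ≈ 426.11

x_R = 685.61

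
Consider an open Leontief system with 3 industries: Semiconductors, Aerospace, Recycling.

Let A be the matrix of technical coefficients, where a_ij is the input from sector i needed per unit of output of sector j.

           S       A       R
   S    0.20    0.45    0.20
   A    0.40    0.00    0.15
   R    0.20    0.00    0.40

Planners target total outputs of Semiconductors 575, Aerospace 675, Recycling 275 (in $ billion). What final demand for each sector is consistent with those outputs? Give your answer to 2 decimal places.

d_S = 101.25, d_A = 403.75, d_R = 50.00

I − A =
  [   0.80    -0.45    -0.20]
  [  -0.40     1.00    -0.15]
  [  -0.20     0.00     0.60]
d = (I − A) x:
  d_S = (+0.80)·575 + (-0.45)·675 + (-0.20)·275 = 101.25
  d_A = (-0.40)·575 + (+1.00)·675 + (-0.15)·275 = 403.75
  d_R = (-0.20)·575 + (+0.00)·675 + (+0.60)·275 = 50.00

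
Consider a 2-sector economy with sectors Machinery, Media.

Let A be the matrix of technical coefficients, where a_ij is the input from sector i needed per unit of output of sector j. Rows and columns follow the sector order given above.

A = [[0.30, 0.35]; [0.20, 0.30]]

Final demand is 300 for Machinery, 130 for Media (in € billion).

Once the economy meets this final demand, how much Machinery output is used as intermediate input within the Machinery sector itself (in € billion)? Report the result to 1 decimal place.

I − A =
  [   0.70    -0.35]
  [  -0.20     0.70]
det(I−A) = (0.70)(0.70) − (-0.35)(-0.20) = 0.4200
adj(I−A) = [[0.70, 0.35], [0.20, 0.70]]
(I − A)⁻¹ = adj(I−A) / det(I−A) ≈
  [   1.6667     0.8333]
  [   0.4762     1.6667]
First solve x = (I − A)⁻¹ d = adj(I−A)·d / det(I−A); in particular x_1 = (0.70·300 + 0.35·130) / 0.4200 = 255.50 / 0.4200 ≈ 608.333.
Intermediate flow from 1 to 1: z_11 = a_11 · x_1 = 0.30 × 255.50 / 0.4200 = 76.65 / 0.4200 = 182.5.

z_11 = 182.5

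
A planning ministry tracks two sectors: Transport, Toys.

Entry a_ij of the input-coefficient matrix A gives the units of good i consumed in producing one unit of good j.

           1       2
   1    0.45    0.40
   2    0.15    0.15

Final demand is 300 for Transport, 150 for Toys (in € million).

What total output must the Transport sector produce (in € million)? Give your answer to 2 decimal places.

x_1 = 773.01

I − A =
  [   0.55    -0.40]
  [  -0.15     0.85]
det(I−A) = (0.55)(0.85) − (-0.40)(-0.15) = 0.4075
adj(I−A) = [[0.85, 0.40], [0.15, 0.55]]
(I − A)⁻¹ = adj(I−A) / det(I−A) ≈
  [   2.0859     0.9816]
  [   0.3681     1.3497]
x = (I − A)⁻¹ d = adj(I−A)·d / det(I−A), with det(I−A) = 0.4075:
  x_1 = (0.85·300 + 0.40·150) / 0.4075 = 315.00 / 0.4075 ≈ 773.01
  x_2 = (0.15·300 + 0.55·150) / 0.4075 = 127.50 / 0.4075 ≈ 312.88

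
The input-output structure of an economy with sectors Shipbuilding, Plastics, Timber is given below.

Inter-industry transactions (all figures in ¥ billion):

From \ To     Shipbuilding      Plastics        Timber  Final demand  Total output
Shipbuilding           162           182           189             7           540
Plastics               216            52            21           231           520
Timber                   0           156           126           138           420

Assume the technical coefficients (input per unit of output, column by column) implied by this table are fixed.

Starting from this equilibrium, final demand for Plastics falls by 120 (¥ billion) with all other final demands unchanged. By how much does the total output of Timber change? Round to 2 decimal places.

Δx_3 = -90.48

Technical coefficients a_ij = z_ij / X_j:
  a_11 = 162/540 = 0.30, a_21 = 216/540 = 0.40, a_31 = 0/540 = 0.00
  a_12 = 182/520 = 0.35, a_22 = 52/520 = 0.10, a_32 = 156/520 = 0.30
  a_13 = 189/420 = 0.45, a_23 = 21/420 = 0.05, a_33 = 126/420 = 0.30
I − A =
  [   0.70    -0.35    -0.45]
  [  -0.40     0.90    -0.05]
  [   0.00    -0.30     0.70]
Cofactors of I−A, C_ij = (−1)^(i+j)·(minor ij) (rows/columns in the sector order above):
  C_11 = (0.90)(0.70) − (-0.05)(-0.30) = 0.6150
  C_12 = −[(-0.40)(0.70) − (-0.05)(0.00)] = 0.2800
  C_13 = (-0.40)(-0.30) − (0.90)(0.00) = 0.1200
  C_21 = −[(-0.35)(0.70) − (-0.45)(-0.30)] = 0.3800
  C_22 = (0.70)(0.70) − (-0.45)(0.00) = 0.4900
  C_23 = −[(0.70)(-0.30) − (-0.35)(0.00)] = 0.2100
  C_31 = (-0.35)(-0.05) − (-0.45)(0.90) = 0.4225
  C_32 = −[(0.70)(-0.05) − (-0.45)(-0.40)] = 0.2150
  C_33 = (0.70)(0.90) − (-0.35)(-0.40) = 0.4900
det(I−A) = Σ_j (I−A)_1j·C_1j = (0.70)(0.6150) + (-0.35)(0.2800) + (-0.45)(0.1200) = 0.2785
adj(I−A) = Cᵀ =
  [ 0.6150   0.3800   0.4225]
  [ 0.2800   0.4900   0.2150]
  [ 0.1200   0.2100   0.4900]
(I − A)⁻¹ = adj(I−A) / det(I−A) ≈
  [   2.2083     1.3645     1.5171]
  [   1.0054     1.7594     0.7720]
  [   0.4309     0.7540     1.7594]
Δx = (I − A)⁻¹ Δd with Δd having -120 in the Plastics component and 0 elsewhere.
So Δx_3 = L_32 · (-120), where L_32 = adj(I−A)_32 / det(I−A) = 0.2100 / 0.2785.
Δx_3 = 0.2100 × (-120) / 0.2785 = -25.20 / 0.2785 ≈ -90.48.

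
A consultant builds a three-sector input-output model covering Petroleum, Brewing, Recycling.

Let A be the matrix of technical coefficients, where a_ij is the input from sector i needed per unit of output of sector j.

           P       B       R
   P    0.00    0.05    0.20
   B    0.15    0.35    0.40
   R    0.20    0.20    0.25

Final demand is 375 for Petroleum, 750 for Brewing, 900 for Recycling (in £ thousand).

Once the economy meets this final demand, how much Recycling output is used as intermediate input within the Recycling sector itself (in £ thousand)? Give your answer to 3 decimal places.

I − A =
  [   1.00    -0.05    -0.20]
  [  -0.15     0.65    -0.40]
  [  -0.20    -0.20     0.75]
Cofactors of I−A, C_ij = (−1)^(i+j)·(minor ij) (rows/columns in the sector order above):
  C_11 = (0.65)(0.75) − (-0.40)(-0.20) = 0.4075
  C_12 = −[(-0.15)(0.75) − (-0.40)(-0.20)] = 0.1925
  C_13 = (-0.15)(-0.20) − (0.65)(-0.20) = 0.1600
  C_21 = −[(-0.05)(0.75) − (-0.20)(-0.20)] = 0.0775
  C_22 = (1.00)(0.75) − (-0.20)(-0.20) = 0.7100
  C_23 = −[(1.00)(-0.20) − (-0.05)(-0.20)] = 0.2100
  C_31 = (-0.05)(-0.40) − (-0.20)(0.65) = 0.1500
  C_32 = −[(1.00)(-0.40) − (-0.20)(-0.15)] = 0.4300
  C_33 = (1.00)(0.65) − (-0.05)(-0.15) = 0.6425
det(I−A) = Σ_j (I−A)_1j·C_1j = (1.00)(0.4075) + (-0.05)(0.1925) + (-0.20)(0.1600) = 0.365875
adj(I−A) = Cᵀ =
  [ 0.4075   0.0775   0.1500]
  [ 0.1925   0.7100   0.4300]
  [ 0.1600   0.2100   0.6425]
(I − A)⁻¹ = adj(I−A) / det(I−A) ≈
  [   1.1138     0.2118     0.4100]
  [   0.5261     1.9406     1.1753]
  [   0.4373     0.5740     1.7561]
First solve x = (I − A)⁻¹ d = adj(I−A)·d / det(I−A); in particular x_R = (0.1600·375 + 0.2100·750 + 0.6425·900) / 0.365875 = 795.75 / 0.365875 ≈ 2174.92313.
Intermediate flow from R to R: z_RR = a_RR · x_R = 0.25 × 795.75 / 0.365875 = 198.9375 / 0.365875 ≈ 543.731.

z_RR = 543.731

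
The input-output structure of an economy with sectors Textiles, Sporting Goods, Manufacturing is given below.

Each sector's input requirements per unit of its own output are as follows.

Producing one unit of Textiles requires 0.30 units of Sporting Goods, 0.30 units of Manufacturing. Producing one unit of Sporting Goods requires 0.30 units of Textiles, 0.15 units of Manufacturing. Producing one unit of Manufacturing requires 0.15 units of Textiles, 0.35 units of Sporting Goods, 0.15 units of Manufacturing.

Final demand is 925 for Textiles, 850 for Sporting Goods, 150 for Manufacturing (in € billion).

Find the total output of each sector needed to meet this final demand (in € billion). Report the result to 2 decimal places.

I − A =
  [   1.00    -0.30    -0.15]
  [  -0.30     1.00    -0.35]
  [  -0.30    -0.15     0.85]
Cofactors of I−A, C_ij = (−1)^(i+j)·(minor ij) (rows/columns in the sector order above):
  C_11 = (1.00)(0.85) − (-0.35)(-0.15) = 0.7975
  C_12 = −[(-0.30)(0.85) − (-0.35)(-0.30)] = 0.3600
  C_13 = (-0.30)(-0.15) − (1.00)(-0.30) = 0.3450
  C_21 = −[(-0.30)(0.85) − (-0.15)(-0.15)] = 0.2775
  C_22 = (1.00)(0.85) − (-0.15)(-0.30) = 0.8050
  C_23 = −[(1.00)(-0.15) − (-0.30)(-0.30)] = 0.2400
  C_31 = (-0.30)(-0.35) − (-0.15)(1.00) = 0.2550
  C_32 = −[(1.00)(-0.35) − (-0.15)(-0.30)] = 0.3950
  C_33 = (1.00)(1.00) − (-0.30)(-0.30) = 0.9100
det(I−A) = Σ_j (I−A)_1j·C_1j = (1.00)(0.7975) + (-0.30)(0.3600) + (-0.15)(0.3450) = 0.63775
adj(I−A) = Cᵀ =
  [ 0.7975   0.2775   0.2550]
  [ 0.3600   0.8050   0.3950]
  [ 0.3450   0.2400   0.9100]
(I − A)⁻¹ = adj(I−A) / det(I−A) ≈
  [   1.2505     0.4351     0.3998]
  [   0.5645     1.2623     0.6194]
  [   0.5410     0.3763     1.4269]
x = (I − A)⁻¹ d = adj(I−A)·d / det(I−A), with det(I−A) = 0.63775:
  x_T = (0.7975·925 + 0.2775·850 + 0.2550·150) / 0.63775 = 1011.8125 / 0.63775 ≈ 1586.53
  x_S = (0.3600·925 + 0.8050·850 + 0.3950·150) / 0.63775 = 1076.50 / 0.63775 ≈ 1687.97
  x_M = (0.3450·925 + 0.2400·850 + 0.9100·150) / 0.63775 = 659.625 / 0.63775 ≈ 1034.30

x_T = 1586.53, x_S = 1687.97, x_M = 1034.30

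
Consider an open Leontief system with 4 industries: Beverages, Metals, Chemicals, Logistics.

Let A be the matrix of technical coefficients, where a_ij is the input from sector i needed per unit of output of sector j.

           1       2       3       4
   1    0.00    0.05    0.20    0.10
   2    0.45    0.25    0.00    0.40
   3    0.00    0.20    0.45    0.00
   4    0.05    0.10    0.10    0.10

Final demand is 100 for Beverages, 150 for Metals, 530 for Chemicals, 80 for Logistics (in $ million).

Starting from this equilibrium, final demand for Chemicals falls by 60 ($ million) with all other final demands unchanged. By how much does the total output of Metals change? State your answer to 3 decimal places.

Δx_2 = -25.299

I − A =
  [   1.00    -0.05    -0.20    -0.10]
  [  -0.45     0.75     0.00    -0.40]
  [   0.00    -0.20     0.55     0.00]
  [  -0.05    -0.10    -0.10     0.90]
Compute the cofactors C_ij = (−1)^(i+j)·(3×3 minor ij) of I−A; the adjugate is their transpose:
adj(I−A) = Cᵀ =
  [ 0.341250   0.068250   0.136500   0.068250]
  [ 0.233750   0.492250   0.129500   0.244750]
  [ 0.085000   0.179000   0.605500   0.089000]
  [ 0.054375   0.078375   0.089250   0.382125]
det(I−A) = Σ_j (I−A)_1j·C_1j = (1.00)(0.341250) + (-0.05)(0.233750) + (-0.20)(0.085000) + (-0.10)(0.054375) = 0.307125
(I − A)⁻¹ = adj(I−A) / det(I−A) ≈
  [   1.1111     0.2222     0.4444     0.2222]
  [   0.7611     1.6028     0.4217     0.7969]
  [   0.2768     0.5828     1.9715     0.2898]
  [   0.1770     0.2552     0.2906     1.2442]
Δx = (I − A)⁻¹ Δd with Δd having -60 in the Chemicals component and 0 elsewhere.
So Δx_2 = L_23 · (-60), where L_23 = adj(I−A)_23 / det(I−A) = 0.129500 / 0.307125.
Δx_2 = 0.129500 × (-60) / 0.307125 = -7.77 / 0.307125 ≈ -25.299.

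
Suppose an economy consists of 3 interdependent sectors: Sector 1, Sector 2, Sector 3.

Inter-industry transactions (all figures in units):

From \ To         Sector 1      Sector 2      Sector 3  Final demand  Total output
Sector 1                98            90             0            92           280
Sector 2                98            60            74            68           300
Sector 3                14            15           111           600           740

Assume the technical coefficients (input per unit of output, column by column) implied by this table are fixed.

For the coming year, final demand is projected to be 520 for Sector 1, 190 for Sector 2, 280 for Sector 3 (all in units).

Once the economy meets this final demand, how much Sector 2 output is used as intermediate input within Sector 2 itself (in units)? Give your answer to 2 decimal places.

z_22 = 161.19

Technical coefficients a_ij = z_ij / X_j:
  a_11 = 98/280 = 0.35, a_21 = 98/280 = 0.35, a_31 = 14/280 = 0.05
  a_12 = 90/300 = 0.30, a_22 = 60/300 = 0.20, a_32 = 15/300 = 0.05
  a_13 = 0/740 = 0.00, a_23 = 74/740 = 0.10, a_33 = 111/740 = 0.15
I − A =
  [   0.65    -0.30     0.00]
  [  -0.35     0.80    -0.10]
  [  -0.05    -0.05     0.85]
Cofactors of I−A, C_ij = (−1)^(i+j)·(minor ij) (rows/columns in the sector order above):
  C_11 = (0.80)(0.85) − (-0.10)(-0.05) = 0.6750
  C_12 = −[(-0.35)(0.85) − (-0.10)(-0.05)] = 0.3025
  C_13 = (-0.35)(-0.05) − (0.80)(-0.05) = 0.0575
  C_21 = −[(-0.30)(0.85) − (0.00)(-0.05)] = 0.2550
  C_22 = (0.65)(0.85) − (0.00)(-0.05) = 0.5525
  C_23 = −[(0.65)(-0.05) − (-0.30)(-0.05)] = 0.0475
  C_31 = (-0.30)(-0.10) − (0.00)(0.80) = 0.0300
  C_32 = −[(0.65)(-0.10) − (0.00)(-0.35)] = 0.0650
  C_33 = (0.65)(0.80) − (-0.30)(-0.35) = 0.4150
det(I−A) = Σ_j (I−A)_1j·C_1j = (0.65)(0.6750) + (-0.30)(0.3025) + (0.00)(0.0575) = 0.3480
adj(I−A) = Cᵀ =
  [ 0.6750   0.2550   0.0300]
  [ 0.3025   0.5525   0.0650]
  [ 0.0575   0.0475   0.4150]
(I − A)⁻¹ = adj(I−A) / det(I−A) ≈
  [   1.9397     0.7328     0.0862]
  [   0.8693     1.5876     0.1868]
  [   0.1652     0.1365     1.1925]
First solve x = (I − A)⁻¹ d = adj(I−A)·d / det(I−A); in particular x_2 = (0.3025·520 + 0.5525·190 + 0.0650·280) / 0.3480 = 280.475 / 0.3480 ≈ 805.9626.
Intermediate flow from 2 to 2: z_22 = a_22 · x_2 = 0.20 × 280.475 / 0.3480 = 56.095 / 0.3480 ≈ 161.19.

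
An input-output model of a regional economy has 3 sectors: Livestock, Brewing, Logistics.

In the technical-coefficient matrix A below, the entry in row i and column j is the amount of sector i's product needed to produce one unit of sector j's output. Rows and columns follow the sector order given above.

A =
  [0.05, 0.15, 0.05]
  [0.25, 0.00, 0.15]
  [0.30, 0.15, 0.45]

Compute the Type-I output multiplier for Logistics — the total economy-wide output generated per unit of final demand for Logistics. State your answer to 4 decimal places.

m_3 = 2.4952

I − A =
  [   0.95    -0.15    -0.05]
  [  -0.25     1.00    -0.15]
  [  -0.30    -0.15     0.55]
Cofactors of I−A, C_ij = (−1)^(i+j)·(minor ij) (rows/columns in the sector order above):
  C_11 = (1.00)(0.55) − (-0.15)(-0.15) = 0.5275
  C_12 = −[(-0.25)(0.55) − (-0.15)(-0.30)] = 0.1825
  C_13 = (-0.25)(-0.15) − (1.00)(-0.30) = 0.3375
  C_21 = −[(-0.15)(0.55) − (-0.05)(-0.15)] = 0.0900
  C_22 = (0.95)(0.55) − (-0.05)(-0.30) = 0.5075
  C_23 = −[(0.95)(-0.15) − (-0.15)(-0.30)] = 0.1875
  C_31 = (-0.15)(-0.15) − (-0.05)(1.00) = 0.0725
  C_32 = −[(0.95)(-0.15) − (-0.05)(-0.25)] = 0.1550
  C_33 = (0.95)(1.00) − (-0.15)(-0.25) = 0.9125
det(I−A) = Σ_j (I−A)_1j·C_1j = (0.95)(0.5275) + (-0.15)(0.1825) + (-0.05)(0.3375) = 0.456875
adj(I−A) = Cᵀ =
  [ 0.5275   0.0900   0.0725]
  [ 0.1825   0.5075   0.1550]
  [ 0.3375   0.1875   0.9125]
(I − A)⁻¹ = adj(I−A) / det(I−A) ≈
  [   1.15458     0.19699     0.15869]
  [   0.39945     1.11081     0.33926]
  [   0.73871     0.41040     1.99726]
The output multiplier for sector j is the column-j sum of the Leontief inverse (I − A)⁻¹ = adj(I−A) / det(I−A).
Column 3 of adj(I−A): (0.0725, 0.1550, 0.9125); det(I−A) = 0.456875.
m_3 = (0.0725 + 0.1550 + 0.9125) / 0.456875 = 1.14 / 0.456875 ≈ 2.4952.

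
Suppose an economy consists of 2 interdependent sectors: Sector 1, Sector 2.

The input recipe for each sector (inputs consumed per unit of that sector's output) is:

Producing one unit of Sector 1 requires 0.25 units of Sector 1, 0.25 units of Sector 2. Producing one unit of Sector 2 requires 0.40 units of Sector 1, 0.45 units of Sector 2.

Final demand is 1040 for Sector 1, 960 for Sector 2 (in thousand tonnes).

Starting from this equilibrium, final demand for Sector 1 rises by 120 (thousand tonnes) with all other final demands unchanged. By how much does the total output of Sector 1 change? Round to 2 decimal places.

Δx_1 = 211.20

I − A =
  [   0.75    -0.40]
  [  -0.25     0.55]
det(I−A) = (0.75)(0.55) − (-0.40)(-0.25) = 0.3125
adj(I−A) = [[0.55, 0.40], [0.25, 0.75]]
(I − A)⁻¹ = adj(I−A) / det(I−A) ≈
  [   1.7600     1.2800]
  [   0.8000     2.4000]
Δx = (I − A)⁻¹ Δd with Δd having +120 in the Sector 1 component and 0 elsewhere.
So Δx_1 = L_11 · (+120), where L_11 = adj(I−A)_11 / det(I−A) = 0.55 / 0.3125.
Δx_1 = 0.55 × (+120) / 0.3125 = 66.00 / 0.3125 = 211.20.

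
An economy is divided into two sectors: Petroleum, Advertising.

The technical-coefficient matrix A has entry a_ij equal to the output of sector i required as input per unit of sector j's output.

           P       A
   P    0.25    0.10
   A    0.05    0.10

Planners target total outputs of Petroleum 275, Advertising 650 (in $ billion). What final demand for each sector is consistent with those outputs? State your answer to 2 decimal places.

d_P = 141.25, d_A = 571.25

I − A =
  [   0.75    -0.10]
  [  -0.05     0.90]
d = (I − A) x:
  d_P = (+0.75)·275 + (-0.10)·650 = 141.25
  d_A = (-0.05)·275 + (+0.90)·650 = 571.25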